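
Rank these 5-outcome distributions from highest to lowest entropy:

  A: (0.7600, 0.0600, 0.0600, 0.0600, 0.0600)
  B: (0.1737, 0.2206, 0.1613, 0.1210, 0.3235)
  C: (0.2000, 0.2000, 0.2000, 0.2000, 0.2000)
C > B > A

Key insight: Entropy is maximized by uniform distributions and minimized by concentrated distributions.

- Uniform distributions have maximum entropy log₂(5) = 2.3219 bits
- The more "peaked" or concentrated a distribution, the lower its entropy

Entropies:
  H(A) = 1.2750 bits
  H(B) = 2.2395 bits
  H(C) = 2.3219 bits

Ranking: C > B > A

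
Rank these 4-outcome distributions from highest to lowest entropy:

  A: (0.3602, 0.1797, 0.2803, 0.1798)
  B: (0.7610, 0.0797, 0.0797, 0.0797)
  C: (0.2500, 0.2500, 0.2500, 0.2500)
C > A > B

Key insight: Entropy is maximized by uniform distributions and minimized by concentrated distributions.

- Uniform distributions have maximum entropy log₂(4) = 2.0000 bits
- The more "peaked" or concentrated a distribution, the lower its entropy

Entropies:
  H(A) = 1.9350 bits
  H(B) = 1.1722 bits
  H(C) = 2.0000 bits

Ranking: C > A > B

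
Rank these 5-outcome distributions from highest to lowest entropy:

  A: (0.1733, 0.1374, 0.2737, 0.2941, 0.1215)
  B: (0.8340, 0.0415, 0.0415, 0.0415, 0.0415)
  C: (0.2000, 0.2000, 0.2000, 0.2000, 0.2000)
C > A > B

Key insight: Entropy is maximized by uniform distributions and minimized by concentrated distributions.

- Uniform distributions have maximum entropy log₂(5) = 2.3219 bits
- The more "peaked" or concentrated a distribution, the lower its entropy

Entropies:
  H(A) = 2.2320 bits
  H(B) = 0.9805 bits
  H(C) = 2.3219 bits

Ranking: C > A > B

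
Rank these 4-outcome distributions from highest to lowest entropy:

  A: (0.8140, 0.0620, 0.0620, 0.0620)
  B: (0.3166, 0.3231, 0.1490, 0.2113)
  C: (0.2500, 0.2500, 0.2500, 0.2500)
C > B > A

Key insight: Entropy is maximized by uniform distributions and minimized by concentrated distributions.

- Uniform distributions have maximum entropy log₂(4) = 2.0000 bits
- The more "peaked" or concentrated a distribution, the lower its entropy

Entropies:
  H(A) = 0.9878 bits
  H(B) = 1.9351 bits
  H(C) = 2.0000 bits

Ranking: C > B > A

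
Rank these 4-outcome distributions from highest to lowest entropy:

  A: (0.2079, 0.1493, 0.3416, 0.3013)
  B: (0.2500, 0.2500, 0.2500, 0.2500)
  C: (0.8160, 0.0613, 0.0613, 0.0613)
B > A > C

Key insight: Entropy is maximized by uniform distributions and minimized by concentrated distributions.

- Uniform distributions have maximum entropy log₂(4) = 2.0000 bits
- The more "peaked" or concentrated a distribution, the lower its entropy

Entropies:
  H(A) = 1.9315 bits
  H(B) = 2.0000 bits
  H(C) = 0.9804 bits

Ranking: B > A > C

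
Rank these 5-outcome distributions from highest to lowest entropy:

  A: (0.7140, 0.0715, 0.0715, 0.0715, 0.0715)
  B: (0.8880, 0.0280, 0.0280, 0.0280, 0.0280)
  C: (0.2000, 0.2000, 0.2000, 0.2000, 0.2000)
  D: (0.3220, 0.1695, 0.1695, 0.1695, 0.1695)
C > D > A > B

Key insight: Entropy is maximized by uniform distributions and minimized by concentrated distributions.

Entropies:
  H(A) = 1.4355 bits
  H(B) = 0.7299 bits
  H(C) = 2.3219 bits
  H(D) = 2.2625 bits

Ranking: C > D > A > B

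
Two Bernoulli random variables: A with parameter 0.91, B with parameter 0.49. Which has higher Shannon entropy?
B

For binary distributions, entropy is maximized at p=0.5 and decreases as p moves toward 0 or 1.

H(A) = H(0.91) = 0.4365 bits
H(B) = H(0.49) = 0.9997 bits

Distribution B (p=0.49) is closer to uniform (p=0.5), so it has higher entropy.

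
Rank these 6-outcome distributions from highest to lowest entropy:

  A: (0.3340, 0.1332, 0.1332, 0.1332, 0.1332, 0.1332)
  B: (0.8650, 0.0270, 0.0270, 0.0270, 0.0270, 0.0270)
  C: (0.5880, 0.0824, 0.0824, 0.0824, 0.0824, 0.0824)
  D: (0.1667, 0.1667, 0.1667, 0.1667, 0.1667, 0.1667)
D > A > C > B

Key insight: Entropy is maximized by uniform distributions and minimized by concentrated distributions.

Entropies:
  H(A) = 2.4654 bits
  H(B) = 0.8845 bits
  H(C) = 1.9342 bits
  H(D) = 2.5850 bits

Ranking: D > A > C > B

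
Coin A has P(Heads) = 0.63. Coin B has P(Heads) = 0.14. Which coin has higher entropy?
A

For binary distributions, entropy is maximized at p=0.5 and decreases as p moves toward 0 or 1.

H(A) = H(0.63) = 0.9507 bits
H(B) = H(0.14) = 0.5842 bits

Distribution A (p=0.63) is closer to uniform (p=0.5), so it has higher entropy.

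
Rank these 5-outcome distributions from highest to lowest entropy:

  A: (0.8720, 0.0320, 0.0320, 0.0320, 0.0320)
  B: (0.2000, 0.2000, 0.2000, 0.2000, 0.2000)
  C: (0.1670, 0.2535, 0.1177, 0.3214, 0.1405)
B > C > A

Key insight: Entropy is maximized by uniform distributions and minimized by concentrated distributions.

- Uniform distributions have maximum entropy log₂(5) = 2.3219 bits
- The more "peaked" or concentrated a distribution, the lower its entropy

Entropies:
  H(A) = 0.8079 bits
  H(B) = 2.3219 bits
  H(C) = 2.2204 bits

Ranking: B > C > A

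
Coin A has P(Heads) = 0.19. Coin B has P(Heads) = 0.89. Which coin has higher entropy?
A

For binary distributions, entropy is maximized at p=0.5 and decreases as p moves toward 0 or 1.

H(A) = H(0.19) = 0.7015 bits
H(B) = H(0.89) = 0.4999 bits

Distribution A (p=0.19) is closer to uniform (p=0.5), so it has higher entropy.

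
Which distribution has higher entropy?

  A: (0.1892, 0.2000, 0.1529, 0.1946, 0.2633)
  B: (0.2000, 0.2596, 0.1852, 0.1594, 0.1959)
B

Both distributions are close to uniform, making this a harder comparison.

H(A) = 2.2995 bits
H(B) = 2.3029 bits

The distribution closer to uniform has higher entropy.
Answer: B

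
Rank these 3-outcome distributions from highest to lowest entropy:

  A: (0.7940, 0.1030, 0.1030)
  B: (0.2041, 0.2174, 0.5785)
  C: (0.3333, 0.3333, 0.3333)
C > B > A

Key insight: Entropy is maximized by uniform distributions and minimized by concentrated distributions.

- Uniform distributions have maximum entropy log₂(3) = 1.5850 bits
- The more "peaked" or concentrated a distribution, the lower its entropy

Entropies:
  H(A) = 0.9398 bits
  H(B) = 1.4033 bits
  H(C) = 1.5850 bits

Ranking: C > B > A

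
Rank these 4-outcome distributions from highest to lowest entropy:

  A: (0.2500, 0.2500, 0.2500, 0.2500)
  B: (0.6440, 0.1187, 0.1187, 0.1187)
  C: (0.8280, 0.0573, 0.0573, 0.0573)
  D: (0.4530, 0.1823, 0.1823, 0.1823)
A > D > B > C

Key insight: Entropy is maximized by uniform distributions and minimized by concentrated distributions.

Entropies:
  H(A) = 2.0000 bits
  H(B) = 1.5036 bits
  H(C) = 0.9349 bits
  H(D) = 1.8606 bits

Ranking: A > D > B > C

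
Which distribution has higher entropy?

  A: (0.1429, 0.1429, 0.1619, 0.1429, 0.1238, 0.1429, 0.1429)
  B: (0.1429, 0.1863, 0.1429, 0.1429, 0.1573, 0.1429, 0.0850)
A

Both distributions are close to uniform, making this a harder comparison.

H(A) = 2.8037 bits
H(B) = 2.7778 bits

The distribution closer to uniform has higher entropy.
Answer: A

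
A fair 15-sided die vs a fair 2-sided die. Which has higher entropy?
15-sided die

Both are uniform distributions; for uniform over n outcomes, H = log₂(n). H(15-sided) = log₂(15) = 3.907 bits and H(2-sided) = log₂(2) = 1.000 bits. More outcomes in a uniform distribution means higher entropy.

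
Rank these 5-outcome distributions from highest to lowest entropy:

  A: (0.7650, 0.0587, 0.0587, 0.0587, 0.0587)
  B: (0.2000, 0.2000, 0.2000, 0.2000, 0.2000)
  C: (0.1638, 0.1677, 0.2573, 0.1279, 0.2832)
B > C > A

Key insight: Entropy is maximized by uniform distributions and minimized by concentrated distributions.

- Uniform distributions have maximum entropy log₂(5) = 2.3219 bits
- The more "peaked" or concentrated a distribution, the lower its entropy

Entropies:
  H(A) = 1.2566 bits
  H(B) = 2.3219 bits
  H(C) = 2.2585 bits

Ranking: B > C > A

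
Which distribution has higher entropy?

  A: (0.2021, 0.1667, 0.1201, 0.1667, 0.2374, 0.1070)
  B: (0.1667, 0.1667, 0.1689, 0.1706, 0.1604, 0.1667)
B

Both distributions are close to uniform, making this a harder comparison.

H(A) = 2.5327 bits
H(B) = 2.5847 bits

The distribution closer to uniform has higher entropy.
Answer: B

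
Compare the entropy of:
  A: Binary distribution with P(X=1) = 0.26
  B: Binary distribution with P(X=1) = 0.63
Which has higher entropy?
B

For binary distributions, entropy is maximized at p=0.5 and decreases as p moves toward 0 or 1.

H(A) = H(0.26) = 0.8267 bits
H(B) = H(0.63) = 0.9507 bits

Distribution B (p=0.63) is closer to uniform (p=0.5), so it has higher entropy.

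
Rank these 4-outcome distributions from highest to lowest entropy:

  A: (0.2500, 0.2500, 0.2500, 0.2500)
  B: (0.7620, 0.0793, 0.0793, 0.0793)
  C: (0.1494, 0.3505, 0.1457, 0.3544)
A > C > B

Key insight: Entropy is maximized by uniform distributions and minimized by concentrated distributions.

- Uniform distributions have maximum entropy log₂(4) = 2.0000 bits
- The more "peaked" or concentrated a distribution, the lower its entropy

Entropies:
  H(A) = 2.0000 bits
  H(B) = 1.1689 bits
  H(C) = 1.8752 bits

Ranking: A > C > B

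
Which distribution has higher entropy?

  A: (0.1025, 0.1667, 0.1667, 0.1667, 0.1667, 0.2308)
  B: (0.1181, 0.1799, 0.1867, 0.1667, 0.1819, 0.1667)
B

Both distributions are close to uniform, making this a harder comparison.

H(A) = 2.5484 bits
H(B) = 2.5702 bits

The distribution closer to uniform has higher entropy.
Answer: B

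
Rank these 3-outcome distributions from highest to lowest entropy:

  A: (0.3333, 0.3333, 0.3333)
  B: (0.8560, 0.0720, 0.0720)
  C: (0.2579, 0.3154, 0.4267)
A > C > B

Key insight: Entropy is maximized by uniform distributions and minimized by concentrated distributions.

- Uniform distributions have maximum entropy log₂(3) = 1.5850 bits
- The more "peaked" or concentrated a distribution, the lower its entropy

Entropies:
  H(A) = 1.5850 bits
  H(B) = 0.7386 bits
  H(C) = 1.5536 bits

Ranking: A > C > B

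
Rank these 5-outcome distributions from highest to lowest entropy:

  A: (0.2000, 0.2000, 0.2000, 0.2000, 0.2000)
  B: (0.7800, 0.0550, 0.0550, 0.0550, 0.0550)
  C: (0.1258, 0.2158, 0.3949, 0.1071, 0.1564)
A > C > B

Key insight: Entropy is maximized by uniform distributions and minimized by concentrated distributions.

- Uniform distributions have maximum entropy log₂(5) = 2.3219 bits
- The more "peaked" or concentrated a distribution, the lower its entropy

Entropies:
  H(A) = 2.3219 bits
  H(B) = 1.2002 bits
  H(C) = 2.1468 bits

Ranking: A > C > B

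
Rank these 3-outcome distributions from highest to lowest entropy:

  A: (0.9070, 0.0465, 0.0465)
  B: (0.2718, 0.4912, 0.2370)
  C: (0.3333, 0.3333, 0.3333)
C > B > A

Key insight: Entropy is maximized by uniform distributions and minimized by concentrated distributions.

- Uniform distributions have maximum entropy log₂(3) = 1.5850 bits
- The more "peaked" or concentrated a distribution, the lower its entropy

Entropies:
  H(A) = 0.5394 bits
  H(B) = 1.5069 bits
  H(C) = 1.5850 bits

Ranking: C > B > A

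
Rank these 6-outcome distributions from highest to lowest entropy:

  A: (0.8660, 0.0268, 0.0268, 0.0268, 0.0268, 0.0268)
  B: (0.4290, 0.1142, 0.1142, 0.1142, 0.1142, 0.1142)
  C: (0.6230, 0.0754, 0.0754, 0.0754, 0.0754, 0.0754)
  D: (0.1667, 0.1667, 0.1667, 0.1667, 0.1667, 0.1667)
D > B > C > A

Key insight: Entropy is maximized by uniform distributions and minimized by concentrated distributions.

Entropies:
  H(A) = 0.8794 bits
  H(B) = 2.3112 bits
  H(C) = 1.8313 bits
  H(D) = 2.5850 bits

Ranking: D > B > C > A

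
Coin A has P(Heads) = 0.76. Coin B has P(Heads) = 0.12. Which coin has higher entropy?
A

For binary distributions, entropy is maximized at p=0.5 and decreases as p moves toward 0 or 1.

H(A) = H(0.76) = 0.7950 bits
H(B) = H(0.12) = 0.5294 bits

Distribution A (p=0.76) is closer to uniform (p=0.5), so it has higher entropy.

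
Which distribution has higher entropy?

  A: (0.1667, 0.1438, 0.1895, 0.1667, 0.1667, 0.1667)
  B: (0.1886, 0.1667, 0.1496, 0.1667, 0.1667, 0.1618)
B

Both distributions are close to uniform, making this a harder comparison.

H(A) = 2.5804 bits
H(B) = 2.5816 bits

The distribution closer to uniform has higher entropy.
Answer: B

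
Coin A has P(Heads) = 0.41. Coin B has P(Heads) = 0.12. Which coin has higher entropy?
A

For binary distributions, entropy is maximized at p=0.5 and decreases as p moves toward 0 or 1.

H(A) = H(0.41) = 0.9765 bits
H(B) = H(0.12) = 0.5294 bits

Distribution A (p=0.41) is closer to uniform (p=0.5), so it has higher entropy.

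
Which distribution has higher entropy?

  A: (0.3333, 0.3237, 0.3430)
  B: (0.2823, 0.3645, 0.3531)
A

Both distributions are close to uniform, making this a harder comparison.

H(A) = 1.5846 bits
H(B) = 1.5761 bits

The distribution closer to uniform has higher entropy.
Answer: A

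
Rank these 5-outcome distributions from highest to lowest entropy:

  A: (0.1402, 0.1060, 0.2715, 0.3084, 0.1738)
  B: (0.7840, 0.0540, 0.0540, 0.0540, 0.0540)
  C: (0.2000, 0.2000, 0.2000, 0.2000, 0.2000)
C > A > B

Key insight: Entropy is maximized by uniform distributions and minimized by concentrated distributions.

- Uniform distributions have maximum entropy log₂(5) = 2.3219 bits
- The more "peaked" or concentrated a distribution, the lower its entropy

Entropies:
  H(A) = 2.2136 bits
  H(B) = 1.1848 bits
  H(C) = 2.3219 bits

Ranking: C > A > B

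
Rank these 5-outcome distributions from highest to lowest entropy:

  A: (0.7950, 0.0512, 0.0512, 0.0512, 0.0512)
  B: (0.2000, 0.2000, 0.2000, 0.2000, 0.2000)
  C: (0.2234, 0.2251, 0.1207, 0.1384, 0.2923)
B > C > A

Key insight: Entropy is maximized by uniform distributions and minimized by concentrated distributions.

- Uniform distributions have maximum entropy log₂(5) = 2.3219 bits
- The more "peaked" or concentrated a distribution, the lower its entropy

Entropies:
  H(A) = 1.1418 bits
  H(B) = 2.3219 bits
  H(C) = 2.2492 bits

Ranking: B > C > A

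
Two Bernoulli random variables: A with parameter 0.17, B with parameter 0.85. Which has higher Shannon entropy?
A

For binary distributions, entropy is maximized at p=0.5 and decreases as p moves toward 0 or 1.

H(A) = H(0.17) = 0.6577 bits
H(B) = H(0.85) = 0.6098 bits

Distribution A (p=0.17) is closer to uniform (p=0.5), so it has higher entropy.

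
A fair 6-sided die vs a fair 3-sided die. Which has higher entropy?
6-sided die

Both are uniform distributions; for uniform over n outcomes, H = log₂(n). H(6-sided) = log₂(6) = 2.585 bits and H(3-sided) = log₂(3) = 1.585 bits. More outcomes in a uniform distribution means higher entropy.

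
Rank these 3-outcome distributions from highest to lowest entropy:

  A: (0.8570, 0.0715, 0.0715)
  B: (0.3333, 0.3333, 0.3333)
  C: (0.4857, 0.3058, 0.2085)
B > C > A

Key insight: Entropy is maximized by uniform distributions and minimized by concentrated distributions.

- Uniform distributions have maximum entropy log₂(3) = 1.5850 bits
- The more "peaked" or concentrated a distribution, the lower its entropy

Entropies:
  H(A) = 0.7350 bits
  H(B) = 1.5850 bits
  H(C) = 1.5004 bits

Ranking: B > C > A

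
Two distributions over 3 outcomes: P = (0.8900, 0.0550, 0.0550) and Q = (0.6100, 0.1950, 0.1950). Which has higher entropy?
Q

P is highly concentrated on one outcome (89%), making it nearly deterministic. Q spreads its mass more evenly (max 61%). The more spread-out distribution has higher entropy: H(P) ≈ 0.610 bits, H(Q) ≈ 1.355 bits.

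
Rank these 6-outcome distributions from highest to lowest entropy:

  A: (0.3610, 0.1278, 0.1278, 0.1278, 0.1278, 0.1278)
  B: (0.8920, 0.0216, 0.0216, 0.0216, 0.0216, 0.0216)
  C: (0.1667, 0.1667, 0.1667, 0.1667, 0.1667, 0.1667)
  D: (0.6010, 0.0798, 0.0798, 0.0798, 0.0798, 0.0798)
C > A > D > B

Key insight: Entropy is maximized by uniform distributions and minimized by concentrated distributions.

Entropies:
  H(A) = 2.4272 bits
  H(B) = 0.7446 bits
  H(C) = 2.5850 bits
  H(D) = 1.8968 bits

Ranking: C > A > D > B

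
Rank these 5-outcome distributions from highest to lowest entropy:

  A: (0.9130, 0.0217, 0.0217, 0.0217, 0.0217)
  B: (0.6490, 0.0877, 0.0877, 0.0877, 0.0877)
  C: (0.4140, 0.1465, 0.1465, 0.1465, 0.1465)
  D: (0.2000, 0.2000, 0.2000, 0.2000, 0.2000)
D > C > B > A

Key insight: Entropy is maximized by uniform distributions and minimized by concentrated distributions.

Entropies:
  H(A) = 0.6004 bits
  H(B) = 1.6370 bits
  H(C) = 2.1506 bits
  H(D) = 2.3219 bits

Ranking: D > C > B > A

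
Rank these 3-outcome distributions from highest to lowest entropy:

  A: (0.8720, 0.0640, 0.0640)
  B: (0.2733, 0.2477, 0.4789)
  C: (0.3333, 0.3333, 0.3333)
C > B > A

Key insight: Entropy is maximized by uniform distributions and minimized by concentrated distributions.

- Uniform distributions have maximum entropy log₂(3) = 1.5850 bits
- The more "peaked" or concentrated a distribution, the lower its entropy

Entropies:
  H(A) = 0.6799 bits
  H(B) = 1.5189 bits
  H(C) = 1.5850 bits

Ranking: C > B > A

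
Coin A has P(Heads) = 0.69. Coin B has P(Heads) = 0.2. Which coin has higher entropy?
A

For binary distributions, entropy is maximized at p=0.5 and decreases as p moves toward 0 or 1.

H(A) = H(0.69) = 0.8932 bits
H(B) = H(0.2) = 0.7219 bits

Distribution A (p=0.69) is closer to uniform (p=0.5), so it has higher entropy.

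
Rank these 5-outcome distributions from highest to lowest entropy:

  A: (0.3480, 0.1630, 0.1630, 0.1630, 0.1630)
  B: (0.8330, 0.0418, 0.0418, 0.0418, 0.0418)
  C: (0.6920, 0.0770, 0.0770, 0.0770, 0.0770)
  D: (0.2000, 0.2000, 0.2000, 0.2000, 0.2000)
D > A > C > B

Key insight: Entropy is maximized by uniform distributions and minimized by concentrated distributions.

Entropies:
  H(A) = 2.2363 bits
  H(B) = 0.9848 bits
  H(C) = 1.5069 bits
  H(D) = 2.3219 bits

Ranking: D > A > C > B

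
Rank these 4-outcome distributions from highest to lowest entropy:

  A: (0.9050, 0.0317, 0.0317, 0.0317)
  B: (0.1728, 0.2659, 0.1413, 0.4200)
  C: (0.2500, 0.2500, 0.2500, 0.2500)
C > B > A

Key insight: Entropy is maximized by uniform distributions and minimized by concentrated distributions.

- Uniform distributions have maximum entropy log₂(4) = 2.0000 bits
- The more "peaked" or concentrated a distribution, the lower its entropy

Entropies:
  H(A) = 0.6035 bits
  H(B) = 1.8704 bits
  H(C) = 2.0000 bits

Ranking: C > B > A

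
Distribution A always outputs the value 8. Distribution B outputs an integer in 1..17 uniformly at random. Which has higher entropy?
B

A is deterministic, so H(A) = 0. B is uniform over 17 outcomes, so H(B) = log₂(17) = 4.087 bits. Any distribution with genuine randomness has higher entropy than a deterministic one.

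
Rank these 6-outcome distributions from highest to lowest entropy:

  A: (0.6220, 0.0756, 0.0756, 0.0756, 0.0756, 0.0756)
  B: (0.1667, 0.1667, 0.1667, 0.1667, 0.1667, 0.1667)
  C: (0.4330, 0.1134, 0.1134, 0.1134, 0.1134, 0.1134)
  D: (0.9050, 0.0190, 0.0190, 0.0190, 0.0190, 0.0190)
B > C > A > D

Key insight: Entropy is maximized by uniform distributions and minimized by concentrated distributions.

Entropies:
  H(A) = 1.8343 bits
  H(B) = 2.5850 bits
  H(C) = 2.3035 bits
  H(D) = 0.6735 bits

Ranking: B > C > A > D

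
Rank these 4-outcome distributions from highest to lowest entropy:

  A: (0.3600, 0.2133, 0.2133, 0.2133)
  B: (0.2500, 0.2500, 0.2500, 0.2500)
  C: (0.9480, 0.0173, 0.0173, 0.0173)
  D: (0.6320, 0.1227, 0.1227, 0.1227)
B > A > D > C

Key insight: Entropy is maximized by uniform distributions and minimized by concentrated distributions.

Entropies:
  H(A) = 1.9571 bits
  H(B) = 2.0000 bits
  H(C) = 0.3773 bits
  H(D) = 1.5324 bits

Ranking: B > A > D > C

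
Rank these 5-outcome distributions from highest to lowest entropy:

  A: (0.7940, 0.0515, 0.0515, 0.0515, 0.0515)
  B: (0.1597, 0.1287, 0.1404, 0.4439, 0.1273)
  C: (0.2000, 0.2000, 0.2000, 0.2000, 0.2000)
C > B > A

Key insight: Entropy is maximized by uniform distributions and minimized by concentrated distributions.

- Uniform distributions have maximum entropy log₂(5) = 2.3219 bits
- The more "peaked" or concentrated a distribution, the lower its entropy

Entropies:
  H(A) = 1.1458 bits
  H(B) = 2.0997 bits
  H(C) = 2.3219 bits

Ranking: C > B > A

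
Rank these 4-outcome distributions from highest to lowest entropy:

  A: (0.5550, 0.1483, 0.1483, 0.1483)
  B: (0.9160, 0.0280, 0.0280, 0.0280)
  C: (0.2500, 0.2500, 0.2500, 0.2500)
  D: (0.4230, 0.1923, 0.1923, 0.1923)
C > D > A > B

Key insight: Entropy is maximized by uniform distributions and minimized by concentrated distributions.

Entropies:
  H(A) = 1.6966 bits
  H(B) = 0.5493 bits
  H(C) = 2.0000 bits
  H(D) = 1.8973 bits

Ranking: C > D > A > B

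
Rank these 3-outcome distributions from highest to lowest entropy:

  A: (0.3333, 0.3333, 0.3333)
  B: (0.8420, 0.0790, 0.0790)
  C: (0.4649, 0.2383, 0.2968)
A > C > B

Key insight: Entropy is maximized by uniform distributions and minimized by concentrated distributions.

- Uniform distributions have maximum entropy log₂(3) = 1.5850 bits
- The more "peaked" or concentrated a distribution, the lower its entropy

Entropies:
  H(A) = 1.5850 bits
  H(B) = 0.7875 bits
  H(C) = 1.5269 bits

Ranking: A > C > B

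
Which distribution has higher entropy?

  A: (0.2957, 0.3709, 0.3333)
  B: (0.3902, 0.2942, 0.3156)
A

Both distributions are close to uniform, making this a harder comparison.

H(A) = 1.5788 bits
H(B) = 1.5742 bits

The distribution closer to uniform has higher entropy.
Answer: A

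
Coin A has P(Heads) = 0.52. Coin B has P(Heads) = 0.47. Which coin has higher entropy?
A

For binary distributions, entropy is maximized at p=0.5 and decreases as p moves toward 0 or 1.

H(A) = H(0.52) = 0.9988 bits
H(B) = H(0.47) = 0.9974 bits

Distribution A (p=0.52) is closer to uniform (p=0.5), so it has higher entropy.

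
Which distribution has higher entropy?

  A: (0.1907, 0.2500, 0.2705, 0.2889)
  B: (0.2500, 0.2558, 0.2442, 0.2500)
B

Both distributions are close to uniform, making this a harder comparison.

H(A) = 1.9836 bits
H(B) = 1.9998 bits

The distribution closer to uniform has higher entropy.
Answer: B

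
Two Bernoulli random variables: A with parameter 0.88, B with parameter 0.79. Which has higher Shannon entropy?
B

For binary distributions, entropy is maximized at p=0.5 and decreases as p moves toward 0 or 1.

H(A) = H(0.88) = 0.5294 bits
H(B) = H(0.79) = 0.7415 bits

Distribution B (p=0.79) is closer to uniform (p=0.5), so it has higher entropy.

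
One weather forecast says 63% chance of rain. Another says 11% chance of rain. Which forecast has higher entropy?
63% forecast

Treat each forecast as a Bernoulli distribution. Binary entropy is maximized at p=0.5 and falls off symmetrically toward 0 or 1. The 63% forecast is closer to 50%, so it is more uncertain. H(63%) ≈ 0.951 bits, H(11%) ≈ 0.500 bits.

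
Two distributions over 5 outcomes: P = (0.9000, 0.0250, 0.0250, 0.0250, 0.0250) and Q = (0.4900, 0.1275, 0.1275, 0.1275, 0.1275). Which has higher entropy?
Q

P is highly concentrated on one outcome (90%), making it nearly deterministic. Q spreads its mass more evenly (max 49%). The more spread-out distribution has higher entropy: H(P) ≈ 0.669 bits, H(Q) ≈ 2.020 bits.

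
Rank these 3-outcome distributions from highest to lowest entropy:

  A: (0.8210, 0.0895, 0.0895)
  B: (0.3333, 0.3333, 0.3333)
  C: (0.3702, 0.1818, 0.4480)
B > C > A

Key insight: Entropy is maximized by uniform distributions and minimized by concentrated distributions.

- Uniform distributions have maximum entropy log₂(3) = 1.5850 bits
- The more "peaked" or concentrated a distribution, the lower its entropy

Entropies:
  H(A) = 0.8569 bits
  H(B) = 1.5850 bits
  H(C) = 1.4969 bits

Ranking: B > C > A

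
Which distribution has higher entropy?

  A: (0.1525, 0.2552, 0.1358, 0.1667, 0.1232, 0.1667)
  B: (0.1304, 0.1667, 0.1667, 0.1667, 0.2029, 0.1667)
B

Both distributions are close to uniform, making this a harder comparison.

H(A) = 2.5416 bits
H(B) = 2.5735 bits

The distribution closer to uniform has higher entropy.
Answer: B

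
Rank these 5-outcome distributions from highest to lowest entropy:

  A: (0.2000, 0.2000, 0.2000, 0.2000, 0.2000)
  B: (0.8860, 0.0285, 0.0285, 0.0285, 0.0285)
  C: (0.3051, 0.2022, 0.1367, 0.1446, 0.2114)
A > C > B

Key insight: Entropy is maximized by uniform distributions and minimized by concentrated distributions.

- Uniform distributions have maximum entropy log₂(5) = 2.3219 bits
- The more "peaked" or concentrated a distribution, the lower its entropy

Entropies:
  H(A) = 2.3219 bits
  H(B) = 0.7399 bits
  H(C) = 2.2586 bits

Ranking: A > C > B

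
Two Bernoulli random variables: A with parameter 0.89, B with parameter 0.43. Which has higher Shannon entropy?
B

For binary distributions, entropy is maximized at p=0.5 and decreases as p moves toward 0 or 1.

H(A) = H(0.89) = 0.4999 bits
H(B) = H(0.43) = 0.9858 bits

Distribution B (p=0.43) is closer to uniform (p=0.5), so it has higher entropy.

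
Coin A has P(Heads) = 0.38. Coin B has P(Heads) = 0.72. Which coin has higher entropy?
A

For binary distributions, entropy is maximized at p=0.5 and decreases as p moves toward 0 or 1.

H(A) = H(0.38) = 0.9580 bits
H(B) = H(0.72) = 0.8555 bits

Distribution A (p=0.38) is closer to uniform (p=0.5), so it has higher entropy.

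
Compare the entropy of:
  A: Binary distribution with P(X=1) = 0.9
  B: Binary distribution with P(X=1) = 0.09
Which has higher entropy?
A

For binary distributions, entropy is maximized at p=0.5 and decreases as p moves toward 0 or 1.

H(A) = H(0.9) = 0.4690 bits
H(B) = H(0.09) = 0.4365 bits

Distribution A (p=0.9) is closer to uniform (p=0.5), so it has higher entropy.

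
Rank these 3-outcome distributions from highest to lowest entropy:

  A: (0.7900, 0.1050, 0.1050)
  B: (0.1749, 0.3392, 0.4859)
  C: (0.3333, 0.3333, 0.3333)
C > B > A

Key insight: Entropy is maximized by uniform distributions and minimized by concentrated distributions.

- Uniform distributions have maximum entropy log₂(3) = 1.5850 bits
- The more "peaked" or concentrated a distribution, the lower its entropy

Entropies:
  H(A) = 0.9515 bits
  H(B) = 1.4749 bits
  H(C) = 1.5850 bits

Ranking: C > B > A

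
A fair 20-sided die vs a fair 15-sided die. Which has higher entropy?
20-sided die

Both are uniform distributions; for uniform over n outcomes, H = log₂(n). H(20-sided) = log₂(20) = 4.322 bits and H(15-sided) = log₂(15) = 3.907 bits. More outcomes in a uniform distribution means higher entropy.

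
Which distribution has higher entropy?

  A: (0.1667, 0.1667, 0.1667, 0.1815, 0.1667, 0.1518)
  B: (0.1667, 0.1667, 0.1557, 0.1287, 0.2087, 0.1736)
A

Both distributions are close to uniform, making this a harder comparison.

H(A) = 2.5830 bits
H(B) = 2.5703 bits

The distribution closer to uniform has higher entropy.
Answer: A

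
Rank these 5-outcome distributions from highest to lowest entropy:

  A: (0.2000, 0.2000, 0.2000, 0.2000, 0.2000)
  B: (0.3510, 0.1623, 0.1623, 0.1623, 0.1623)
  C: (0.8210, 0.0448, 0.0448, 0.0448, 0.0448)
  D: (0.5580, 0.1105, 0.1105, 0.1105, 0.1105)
A > B > D > C

Key insight: Entropy is maximized by uniform distributions and minimized by concentrated distributions.

Entropies:
  H(A) = 2.3219 bits
  H(B) = 2.2330 bits
  H(C) = 1.0359 bits
  H(D) = 1.8743 bits

Ranking: A > B > D > C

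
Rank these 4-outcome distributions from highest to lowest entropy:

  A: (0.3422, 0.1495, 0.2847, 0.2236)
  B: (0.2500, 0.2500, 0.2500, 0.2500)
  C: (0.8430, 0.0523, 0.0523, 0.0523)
B > A > C

Key insight: Entropy is maximized by uniform distributions and minimized by concentrated distributions.

- Uniform distributions have maximum entropy log₂(4) = 2.0000 bits
- The more "peaked" or concentrated a distribution, the lower its entropy

Entropies:
  H(A) = 1.9386 bits
  H(B) = 2.0000 bits
  H(C) = 0.8759 bits

Ranking: B > A > C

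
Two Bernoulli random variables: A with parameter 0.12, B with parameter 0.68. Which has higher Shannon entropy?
B

For binary distributions, entropy is maximized at p=0.5 and decreases as p moves toward 0 or 1.

H(A) = H(0.12) = 0.5294 bits
H(B) = H(0.68) = 0.9044 bits

Distribution B (p=0.68) is closer to uniform (p=0.5), so it has higher entropy.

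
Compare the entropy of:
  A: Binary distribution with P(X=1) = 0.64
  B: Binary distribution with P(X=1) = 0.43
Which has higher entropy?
B

For binary distributions, entropy is maximized at p=0.5 and decreases as p moves toward 0 or 1.

H(A) = H(0.64) = 0.9427 bits
H(B) = H(0.43) = 0.9858 bits

Distribution B (p=0.43) is closer to uniform (p=0.5), so it has higher entropy.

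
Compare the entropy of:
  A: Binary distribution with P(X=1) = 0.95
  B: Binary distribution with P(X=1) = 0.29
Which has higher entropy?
B

For binary distributions, entropy is maximized at p=0.5 and decreases as p moves toward 0 or 1.

H(A) = H(0.95) = 0.2864 bits
H(B) = H(0.29) = 0.8687 bits

Distribution B (p=0.29) is closer to uniform (p=0.5), so it has higher entropy.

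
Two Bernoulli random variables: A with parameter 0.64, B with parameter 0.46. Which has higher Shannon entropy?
B

For binary distributions, entropy is maximized at p=0.5 and decreases as p moves toward 0 or 1.

H(A) = H(0.64) = 0.9427 bits
H(B) = H(0.46) = 0.9954 bits

Distribution B (p=0.46) is closer to uniform (p=0.5), so it has higher entropy.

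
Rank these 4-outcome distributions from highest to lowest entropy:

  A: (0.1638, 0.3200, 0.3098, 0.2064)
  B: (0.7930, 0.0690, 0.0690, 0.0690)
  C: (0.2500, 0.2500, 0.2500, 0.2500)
C > A > B

Key insight: Entropy is maximized by uniform distributions and minimized by concentrated distributions.

- Uniform distributions have maximum entropy log₂(4) = 2.0000 bits
- The more "peaked" or concentrated a distribution, the lower its entropy

Entropies:
  H(A) = 1.9471 bits
  H(B) = 1.0638 bits
  H(C) = 2.0000 bits

Ranking: C > A > B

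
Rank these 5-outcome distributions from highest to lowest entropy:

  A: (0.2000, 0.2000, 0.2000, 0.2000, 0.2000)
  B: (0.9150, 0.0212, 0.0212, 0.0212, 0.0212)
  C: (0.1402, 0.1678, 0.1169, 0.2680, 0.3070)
A > C > B

Key insight: Entropy is maximized by uniform distributions and minimized by concentrated distributions.

- Uniform distributions have maximum entropy log₂(5) = 2.3219 bits
- The more "peaked" or concentrated a distribution, the lower its entropy

Entropies:
  H(A) = 2.3219 bits
  H(B) = 0.5896 bits
  H(C) = 2.2237 bits

Ranking: A > C > B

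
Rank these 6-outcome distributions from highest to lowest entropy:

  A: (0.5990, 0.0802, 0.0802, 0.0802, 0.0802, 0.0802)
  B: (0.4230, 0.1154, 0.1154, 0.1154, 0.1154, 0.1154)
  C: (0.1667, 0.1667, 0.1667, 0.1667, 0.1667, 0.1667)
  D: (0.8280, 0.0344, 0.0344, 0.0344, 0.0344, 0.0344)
C > B > A > D

Key insight: Entropy is maximized by uniform distributions and minimized by concentrated distributions.

Entropies:
  H(A) = 1.9026 bits
  H(B) = 2.3226 bits
  H(C) = 2.5850 bits
  H(D) = 1.0616 bits

Ranking: C > B > A > D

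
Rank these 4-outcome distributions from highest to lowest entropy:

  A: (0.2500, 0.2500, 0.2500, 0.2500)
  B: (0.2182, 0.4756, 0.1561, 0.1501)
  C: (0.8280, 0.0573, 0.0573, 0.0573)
A > B > C

Key insight: Entropy is maximized by uniform distributions and minimized by concentrated distributions.

- Uniform distributions have maximum entropy log₂(4) = 2.0000 bits
- The more "peaked" or concentrated a distribution, the lower its entropy

Entropies:
  H(A) = 2.0000 bits
  H(B) = 1.8181 bits
  H(C) = 0.9349 bits

Ranking: A > B > C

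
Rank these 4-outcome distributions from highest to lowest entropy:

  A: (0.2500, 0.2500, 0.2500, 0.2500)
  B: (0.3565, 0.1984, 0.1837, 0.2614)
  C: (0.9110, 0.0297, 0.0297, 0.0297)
A > B > C

Key insight: Entropy is maximized by uniform distributions and minimized by concentrated distributions.

- Uniform distributions have maximum entropy log₂(4) = 2.0000 bits
- The more "peaked" or concentrated a distribution, the lower its entropy

Entropies:
  H(A) = 2.0000 bits
  H(B) = 1.9485 bits
  H(C) = 0.5742 bits

Ranking: A > B > C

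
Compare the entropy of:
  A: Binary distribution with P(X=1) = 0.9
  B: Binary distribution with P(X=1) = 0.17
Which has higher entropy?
B

For binary distributions, entropy is maximized at p=0.5 and decreases as p moves toward 0 or 1.

H(A) = H(0.9) = 0.4690 bits
H(B) = H(0.17) = 0.6577 bits

Distribution B (p=0.17) is closer to uniform (p=0.5), so it has higher entropy.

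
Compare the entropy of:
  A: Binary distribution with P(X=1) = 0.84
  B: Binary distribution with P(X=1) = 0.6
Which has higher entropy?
B

For binary distributions, entropy is maximized at p=0.5 and decreases as p moves toward 0 or 1.

H(A) = H(0.84) = 0.6343 bits
H(B) = H(0.6) = 0.9710 bits

Distribution B (p=0.6) is closer to uniform (p=0.5), so it has higher entropy.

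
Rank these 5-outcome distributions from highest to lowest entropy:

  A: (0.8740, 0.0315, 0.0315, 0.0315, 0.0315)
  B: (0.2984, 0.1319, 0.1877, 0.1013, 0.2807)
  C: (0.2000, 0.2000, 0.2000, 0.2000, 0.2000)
C > B > A

Key insight: Entropy is maximized by uniform distributions and minimized by concentrated distributions.

- Uniform distributions have maximum entropy log₂(5) = 2.3219 bits
- The more "peaked" or concentrated a distribution, the lower its entropy

Entropies:
  H(A) = 0.7984 bits
  H(B) = 2.2082 bits
  H(C) = 2.3219 bits

Ranking: C > B > A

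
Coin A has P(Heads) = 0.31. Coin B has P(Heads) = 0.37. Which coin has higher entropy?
B

For binary distributions, entropy is maximized at p=0.5 and decreases as p moves toward 0 or 1.

H(A) = H(0.31) = 0.8932 bits
H(B) = H(0.37) = 0.9507 bits

Distribution B (p=0.37) is closer to uniform (p=0.5), so it has higher entropy.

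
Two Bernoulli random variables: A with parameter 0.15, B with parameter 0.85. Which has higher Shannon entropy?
Equal

For binary distributions, entropy is maximized at p=0.5 and decreases as p moves toward 0 or 1.

H(A) = H(0.15) = 0.6098 bits
H(B) = H(0.85) = 0.6098 bits

Both distributions are equally far from uniform (|0.15-0.5| = |0.85-0.5|), so they have the same entropy.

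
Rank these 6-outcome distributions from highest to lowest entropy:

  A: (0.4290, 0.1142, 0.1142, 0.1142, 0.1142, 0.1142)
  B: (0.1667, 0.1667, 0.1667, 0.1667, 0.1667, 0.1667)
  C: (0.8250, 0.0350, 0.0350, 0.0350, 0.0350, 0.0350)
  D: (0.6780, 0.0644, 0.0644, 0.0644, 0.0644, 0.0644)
B > A > D > C

Key insight: Entropy is maximized by uniform distributions and minimized by concentrated distributions.

Entropies:
  H(A) = 2.3112 bits
  H(B) = 2.5850 bits
  H(C) = 1.0754 bits
  H(D) = 1.6542 bits

Ranking: B > A > D > C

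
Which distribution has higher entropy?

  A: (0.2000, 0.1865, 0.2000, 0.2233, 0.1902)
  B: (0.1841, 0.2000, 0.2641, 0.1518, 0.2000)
A

Both distributions are close to uniform, making this a harder comparison.

H(A) = 2.3190 bits
H(B) = 2.2984 bits

The distribution closer to uniform has higher entropy.
Answer: A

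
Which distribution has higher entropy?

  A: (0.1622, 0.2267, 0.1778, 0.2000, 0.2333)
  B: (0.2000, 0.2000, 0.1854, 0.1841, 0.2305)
B

Both distributions are close to uniform, making this a harder comparison.

H(A) = 2.3083 bits
H(B) = 2.3170 bits

The distribution closer to uniform has higher entropy.
Answer: B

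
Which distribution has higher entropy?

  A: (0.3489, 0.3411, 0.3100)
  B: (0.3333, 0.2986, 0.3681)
A

Both distributions are close to uniform, making this a harder comparison.

H(A) = 1.5831 bits
H(B) = 1.5797 bits

The distribution closer to uniform has higher entropy.
Answer: A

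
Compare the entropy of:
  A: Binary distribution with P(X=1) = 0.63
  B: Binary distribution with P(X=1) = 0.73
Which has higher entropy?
A

For binary distributions, entropy is maximized at p=0.5 and decreases as p moves toward 0 or 1.

H(A) = H(0.63) = 0.9507 bits
H(B) = H(0.73) = 0.8415 bits

Distribution A (p=0.63) is closer to uniform (p=0.5), so it has higher entropy.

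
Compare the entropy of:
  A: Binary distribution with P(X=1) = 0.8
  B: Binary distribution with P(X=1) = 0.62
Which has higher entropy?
B

For binary distributions, entropy is maximized at p=0.5 and decreases as p moves toward 0 or 1.

H(A) = H(0.8) = 0.7219 bits
H(B) = H(0.62) = 0.9580 bits

Distribution B (p=0.62) is closer to uniform (p=0.5), so it has higher entropy.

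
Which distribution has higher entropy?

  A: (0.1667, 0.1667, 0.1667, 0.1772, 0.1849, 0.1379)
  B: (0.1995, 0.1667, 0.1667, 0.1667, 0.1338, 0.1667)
A

Both distributions are close to uniform, making this a harder comparison.

H(A) = 2.5793 bits
H(B) = 2.5755 bits

The distribution closer to uniform has higher entropy.
Answer: A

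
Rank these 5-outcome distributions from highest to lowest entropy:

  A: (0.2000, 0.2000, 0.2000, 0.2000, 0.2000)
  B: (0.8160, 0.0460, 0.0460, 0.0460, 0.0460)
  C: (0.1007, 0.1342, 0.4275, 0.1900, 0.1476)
A > C > B

Key insight: Entropy is maximized by uniform distributions and minimized by concentrated distributions.

- Uniform distributions have maximum entropy log₂(5) = 2.3219 bits
- The more "peaked" or concentrated a distribution, the lower its entropy

Entropies:
  H(A) = 2.3219 bits
  H(B) = 1.0567 bits
  H(C) = 2.1091 bits

Ranking: A > C > B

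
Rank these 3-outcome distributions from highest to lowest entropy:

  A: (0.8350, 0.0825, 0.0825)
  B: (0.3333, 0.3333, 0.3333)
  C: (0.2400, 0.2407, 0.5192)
B > C > A

Key insight: Entropy is maximized by uniform distributions and minimized by concentrated distributions.

- Uniform distributions have maximum entropy log₂(3) = 1.5850 bits
- The more "peaked" or concentrated a distribution, the lower its entropy

Entropies:
  H(A) = 0.8111 bits
  H(B) = 1.5850 bits
  H(C) = 1.4797 bits

Ranking: B > C > A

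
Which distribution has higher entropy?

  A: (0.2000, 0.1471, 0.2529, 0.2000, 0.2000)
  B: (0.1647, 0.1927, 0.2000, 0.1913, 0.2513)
B

Both distributions are close to uniform, making this a harder comparison.

H(A) = 2.3015 bits
H(B) = 2.3079 bits

The distribution closer to uniform has higher entropy.
Answer: B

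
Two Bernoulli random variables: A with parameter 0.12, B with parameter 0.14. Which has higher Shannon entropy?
B

For binary distributions, entropy is maximized at p=0.5 and decreases as p moves toward 0 or 1.

H(A) = H(0.12) = 0.5294 bits
H(B) = H(0.14) = 0.5842 bits

Distribution B (p=0.14) is closer to uniform (p=0.5), so it has higher entropy.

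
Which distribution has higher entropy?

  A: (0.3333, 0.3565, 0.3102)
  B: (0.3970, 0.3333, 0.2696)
A

Both distributions are close to uniform, making this a harder comparison.

H(A) = 1.5826 bits
H(B) = 1.5673 bits

The distribution closer to uniform has higher entropy.
Answer: A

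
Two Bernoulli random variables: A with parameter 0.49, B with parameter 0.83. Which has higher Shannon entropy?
A

For binary distributions, entropy is maximized at p=0.5 and decreases as p moves toward 0 or 1.

H(A) = H(0.49) = 0.9997 bits
H(B) = H(0.83) = 0.6577 bits

Distribution A (p=0.49) is closer to uniform (p=0.5), so it has higher entropy.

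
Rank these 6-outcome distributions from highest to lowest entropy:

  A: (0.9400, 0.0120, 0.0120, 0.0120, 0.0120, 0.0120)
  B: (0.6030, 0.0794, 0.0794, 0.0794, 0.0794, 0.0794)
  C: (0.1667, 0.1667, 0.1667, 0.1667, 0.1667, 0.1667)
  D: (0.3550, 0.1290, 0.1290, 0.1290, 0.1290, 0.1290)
C > D > B > A

Key insight: Entropy is maximized by uniform distributions and minimized by concentrated distributions.

Entropies:
  H(A) = 0.4668 bits
  H(B) = 1.8910 bits
  H(C) = 2.5850 bits
  H(D) = 2.4361 bits

Ranking: C > D > B > A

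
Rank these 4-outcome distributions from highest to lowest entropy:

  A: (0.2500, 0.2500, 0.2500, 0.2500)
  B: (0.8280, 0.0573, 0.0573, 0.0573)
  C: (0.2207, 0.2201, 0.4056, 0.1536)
A > C > B

Key insight: Entropy is maximized by uniform distributions and minimized by concentrated distributions.

- Uniform distributions have maximum entropy log₂(4) = 2.0000 bits
- The more "peaked" or concentrated a distribution, the lower its entropy

Entropies:
  H(A) = 2.0000 bits
  H(B) = 0.9349 bits
  H(C) = 1.9049 bits

Ranking: A > C > B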